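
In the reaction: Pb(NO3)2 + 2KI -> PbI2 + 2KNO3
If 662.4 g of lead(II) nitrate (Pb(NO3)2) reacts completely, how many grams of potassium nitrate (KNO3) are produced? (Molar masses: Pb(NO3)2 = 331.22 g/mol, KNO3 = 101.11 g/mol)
Moles of Pb(NO3)2 = 662.4 g ÷ 331.22 g/mol = 1.99988 mol
Mole ratio: 2 mol KNO3 / 1 mol Pb(NO3)2
Moles of KNO3 = 1.99988 × (2/1) = 3.99976 mol
Mass of KNO3 = 3.99976 mol × 101.11 g/mol = 404.4 g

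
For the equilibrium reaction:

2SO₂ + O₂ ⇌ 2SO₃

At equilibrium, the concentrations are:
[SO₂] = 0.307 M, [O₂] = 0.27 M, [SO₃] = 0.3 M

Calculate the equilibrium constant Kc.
K_c = 3.5367

Kc = ([SO₃]^2) / ([SO₂]^2 × [O₂])
   = ((0.3)^2) / ((0.307)^2·(0.27))
   = 0.09 / 0.025447 = 3.5367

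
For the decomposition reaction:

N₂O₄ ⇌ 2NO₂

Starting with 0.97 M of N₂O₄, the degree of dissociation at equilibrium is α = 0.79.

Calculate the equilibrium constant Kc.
K_c = 11.53

x = α·[A]₀ = 0.79 × 0.97 = 0.7663 M dissociated.
At eq: [N₂O₄] = 0.97 − 0.7663 = 0.2037 M; [NO₂] = 2x = 1.533 M.
Kc = [NO₂]²/[N₂O₄] = (1.533)²/0.2037 = 11.53.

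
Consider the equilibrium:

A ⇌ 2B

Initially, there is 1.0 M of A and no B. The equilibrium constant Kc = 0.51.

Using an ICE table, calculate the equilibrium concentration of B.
[B] = 0.598 M

ICE: [A] = 1.0 − x, [B] = 2x.
Kc = (2x)²/(1.0 − x) = 0.51 ⇒ 4x² + 0.51x − 0.51 = 0.
x = (−0.51 + √(0.51² + 4·4·0.51))/(2·4) = (−0.51 + √8.4201)/8 = 0.29897.
[B] = 2x = 0.598 M.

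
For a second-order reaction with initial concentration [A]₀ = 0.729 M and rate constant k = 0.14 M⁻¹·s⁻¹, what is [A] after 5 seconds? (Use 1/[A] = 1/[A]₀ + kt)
0.4827 M

1/[A] = 1/[A]₀ + k·t = 1/0.729 + (0.14)·(5) = 1.3717 + 0.7000 = 2.0717
[A] = 1/2.0717 = 0.4827 M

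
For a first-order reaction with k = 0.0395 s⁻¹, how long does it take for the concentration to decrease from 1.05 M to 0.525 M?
17.55 s

From ln[A] = ln[A]₀ - k·t: t = ln([A]₀/[A])/k = ln(1.05/0.525)/0.0395 = ln(2.0000)/0.0395 = 0.6931/0.0395 = 17.55 s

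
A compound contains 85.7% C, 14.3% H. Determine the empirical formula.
Moles of C = 85.7 g / 12.01 g/mol = 7.136 mol
Moles of H = 14.3 g / 1.008 g/mol = 14.187 mol

Smallest moles = 7.136
Divide all by smallest:
C: 7.136 / 7.136 = 1.00
H: 14.187 / 7.136 = 1.99

Empirical formula: CH2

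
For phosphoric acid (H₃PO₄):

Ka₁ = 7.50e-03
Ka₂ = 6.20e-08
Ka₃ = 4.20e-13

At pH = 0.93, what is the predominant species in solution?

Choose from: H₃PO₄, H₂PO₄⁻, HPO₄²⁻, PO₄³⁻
H₃PO₄

pKa1 = 2.12, pKa2 = 7.21, pKa3 = 12.38. Each pKa is the crossover between adjacent species; pH = 0.93 lies in the region where H₃PO₄ predominates.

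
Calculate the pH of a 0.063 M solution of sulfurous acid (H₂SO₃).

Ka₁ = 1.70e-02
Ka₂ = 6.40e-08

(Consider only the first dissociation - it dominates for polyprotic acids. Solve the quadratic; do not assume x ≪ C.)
pH = 1.60

x² + Ka₁·x − Ka₁·C = 0 with Ka₁ = 1.70e-02, C = 0.063.
x = (−Ka₁ + √(Ka₁² + 4·Ka₁·C))/2 = 2.5312e-02 M, so pH = 1.60.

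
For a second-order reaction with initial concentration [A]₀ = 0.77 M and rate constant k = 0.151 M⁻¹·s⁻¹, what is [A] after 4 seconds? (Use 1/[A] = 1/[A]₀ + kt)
0.5256 M

1/[A] = 1/[A]₀ + k·t = 1/0.77 + (0.151)·(4) = 1.2987 + 0.6040 = 1.9027
[A] = 1/1.9027 = 0.5256 M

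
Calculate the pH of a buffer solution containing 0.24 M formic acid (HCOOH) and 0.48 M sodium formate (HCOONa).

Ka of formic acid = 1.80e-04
pH = 4.05

pKa = -log(1.80e-04) = 3.74. pH = pKa + log([A⁻]/[HA]) = 3.74 + log(0.48/0.24)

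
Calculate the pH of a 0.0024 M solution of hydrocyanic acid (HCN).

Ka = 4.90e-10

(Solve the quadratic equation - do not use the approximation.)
pH = 5.96

x² + Ka×x - Ka×C = 0. Using quadratic formula: [H⁺] = 1.0842e-06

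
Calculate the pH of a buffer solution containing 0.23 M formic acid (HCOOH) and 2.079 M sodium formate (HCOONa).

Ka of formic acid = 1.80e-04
pH = 4.70

pKa = -log(1.80e-04) = 3.74. pH = pKa + log([A⁻]/[HA]) = 3.74 + log(2.079/0.23)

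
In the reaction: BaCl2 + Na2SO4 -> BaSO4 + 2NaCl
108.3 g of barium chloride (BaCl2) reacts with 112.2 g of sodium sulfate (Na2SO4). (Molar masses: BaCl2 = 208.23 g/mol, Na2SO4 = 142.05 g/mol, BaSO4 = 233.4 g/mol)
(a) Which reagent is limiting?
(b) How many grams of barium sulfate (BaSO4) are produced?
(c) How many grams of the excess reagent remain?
(a) BaCl2, (b) 121.4 g, (c) 38.32 g

Moles of BaCl2 = 108.3 g ÷ 208.23 g/mol = 0.520098 mol
Moles of Na2SO4 = 112.2 g ÷ 142.05 g/mol = 0.789863 mol
Moles ÷ coefficient: BaCl2: 0.520098/1 = 0.5201, Na2SO4: 0.789863/1 = 0.7899
(a) BaCl2 has the smaller value, so BaCl2 is the limiting reagent.
(b) Moles of BaSO4 = 0.520098 mol BaCl2 × (1/1) = 0.520098 mol; mass = 0.520098 mol × 233.4 g/mol = 121.4 g
(c) Na2SO4 consumed = 0.520098 × (1/1) = 0.520098 mol; remaining = 0.789863 − 0.520098 = 0.269765 mol; mass = 0.269765 mol × 142.05 g/mol = 38.32 g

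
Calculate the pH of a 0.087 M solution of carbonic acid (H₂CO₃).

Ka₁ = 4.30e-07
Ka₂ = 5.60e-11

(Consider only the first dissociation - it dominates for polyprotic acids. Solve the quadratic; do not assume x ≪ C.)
pH = 3.71

x² + Ka₁·x − Ka₁·C = 0 with Ka₁ = 4.30e-07, C = 0.087.
x = (−Ka₁ + √(Ka₁² + 4·Ka₁·C))/2 = 1.9320e-04 M, so pH = 3.71.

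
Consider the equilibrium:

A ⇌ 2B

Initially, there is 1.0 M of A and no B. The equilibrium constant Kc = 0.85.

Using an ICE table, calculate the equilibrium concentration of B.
[B] = 0.734 M

ICE: [A] = 1.0 − x, [B] = 2x.
Kc = (2x)²/(1.0 − x) = 0.85 ⇒ 4x² + 0.85x − 0.85 = 0.
x = (−0.85 + √(0.85² + 4·4·0.85))/(2·4) = (−0.85 + √14.322)/8 = 0.36681.
[B] = 2x = 0.734 M.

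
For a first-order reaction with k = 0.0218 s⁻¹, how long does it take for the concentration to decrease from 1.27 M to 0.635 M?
31.80 s

From ln[A] = ln[A]₀ - k·t: t = ln([A]₀/[A])/k = ln(1.27/0.635)/0.0218 = ln(2.0000)/0.0218 = 0.6931/0.0218 = 31.80 s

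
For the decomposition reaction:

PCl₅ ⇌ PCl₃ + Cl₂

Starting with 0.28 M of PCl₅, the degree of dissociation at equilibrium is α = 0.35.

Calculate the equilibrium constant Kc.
K_c = 0.0528

x = α·[A]₀ = 0.35 × 0.28 = 0.098 M dissociated.
At eq: [PCl₅] = 0.28 − 0.098 = 0.182 M; [PCl₃] = [Cl₂] = x = 0.098 M.
Kc = [PCl₃][Cl₂]/[PCl₅] = (0.098)²/0.182 = 0.05277.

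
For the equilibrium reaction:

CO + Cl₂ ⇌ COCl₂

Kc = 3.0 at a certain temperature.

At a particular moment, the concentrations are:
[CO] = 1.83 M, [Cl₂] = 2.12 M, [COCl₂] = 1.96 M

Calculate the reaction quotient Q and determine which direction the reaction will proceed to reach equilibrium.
Q = 0.505, Q < K, reaction proceeds forward (toward products)

Q = ([COCl₂]) / ([CO] × [Cl₂])
  = ((1.96)) / ((1.83)·(2.12)) = 1.96/3.8796 = 0.5052
Since Q = 0.5052 < Kc = 3.0, the reaction proceeds forward (toward products) to reach equilibrium.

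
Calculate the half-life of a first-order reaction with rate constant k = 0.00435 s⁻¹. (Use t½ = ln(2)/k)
159.34 s

t½ = ln(2)/k = 0.6931/0.00435 = 159.34 s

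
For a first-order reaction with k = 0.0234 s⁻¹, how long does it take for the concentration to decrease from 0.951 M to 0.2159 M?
63.36 s

From ln[A] = ln[A]₀ - k·t: t = ln([A]₀/[A])/k = ln(0.951/0.2159)/0.0234 = ln(4.4048)/0.0234 = 1.4827/0.0234 = 63.36 s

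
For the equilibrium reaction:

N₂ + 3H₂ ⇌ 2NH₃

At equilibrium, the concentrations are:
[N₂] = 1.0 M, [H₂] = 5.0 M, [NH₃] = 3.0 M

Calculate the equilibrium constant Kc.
K_c = 0.0720

Kc = ([NH₃]^2) / ([N₂] × [H₂]^3)
   = ((3.0)^2) / ((1.0)·(5.0)^3)
   = 9 / 125 = 0.0720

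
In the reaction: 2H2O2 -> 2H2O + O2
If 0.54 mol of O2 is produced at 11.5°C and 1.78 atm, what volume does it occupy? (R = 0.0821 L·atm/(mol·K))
T = 11.5°C + 273.15 = 284.65 K
V = nRT/P = (0.54 × 0.0821 × 284.65) / 1.78
V = 7.09 L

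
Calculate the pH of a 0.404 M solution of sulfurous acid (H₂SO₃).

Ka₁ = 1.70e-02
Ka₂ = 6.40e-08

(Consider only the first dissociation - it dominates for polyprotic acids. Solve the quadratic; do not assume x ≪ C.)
pH = 1.13

x² + Ka₁·x − Ka₁·C = 0 with Ka₁ = 1.70e-02, C = 0.404.
x = (−Ka₁ + √(Ka₁² + 4·Ka₁·C))/2 = 7.4808e-02 M, so pH = 1.13.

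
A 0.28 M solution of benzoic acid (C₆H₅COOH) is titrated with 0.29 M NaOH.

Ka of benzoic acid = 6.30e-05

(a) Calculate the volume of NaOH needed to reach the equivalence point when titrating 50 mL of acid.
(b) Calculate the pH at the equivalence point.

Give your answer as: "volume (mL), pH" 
V = 48.3 mL, pH = 8.68

(a) At equivalence: moles acid = moles base.
moles acid = 0.28 × 0.05 = 0.014 mol; V_NaOH = 0.014/0.29 = 0.04828 L = 48.3 mL.
(b) At equivalence, all acid → conjugate base A⁻ at [A⁻] = 0.014/0.09828 = 0.1425 M.
Kb = Kw/Ka = 1.0e-14/6.30e-05 = 1.587e-10; [OH⁻] = √(Kb·[A⁻]) = 4.755e-06; pOH = 5.32; pH = 14 − pOH = 8.68.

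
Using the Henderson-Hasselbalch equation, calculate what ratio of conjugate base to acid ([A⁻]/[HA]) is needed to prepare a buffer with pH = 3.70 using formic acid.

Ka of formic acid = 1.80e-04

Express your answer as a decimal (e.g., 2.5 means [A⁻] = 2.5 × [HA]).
[A⁻]/[HA] = 0.902

pKa = −log(1.80e-04) = 3.7447. pH = pKa + log([A⁻]/[HA]). 3.70 = 3.7447 + log(ratio). log(ratio) = 3.70 − 3.7447 = -0.0447. ratio = 10^(-0.0447) = 0.902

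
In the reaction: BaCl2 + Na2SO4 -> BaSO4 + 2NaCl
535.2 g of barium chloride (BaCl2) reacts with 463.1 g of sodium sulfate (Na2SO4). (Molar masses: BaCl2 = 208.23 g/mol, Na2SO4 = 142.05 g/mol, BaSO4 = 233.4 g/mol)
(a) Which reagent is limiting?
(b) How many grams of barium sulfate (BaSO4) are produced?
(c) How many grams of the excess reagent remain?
(a) BaCl2, (b) 599.9 g, (c) 98 g

Moles of BaCl2 = 535.2 g ÷ 208.23 g/mol = 2.57023 mol
Moles of Na2SO4 = 463.1 g ÷ 142.05 g/mol = 3.26012 mol
Moles ÷ coefficient: BaCl2: 2.57023/1 = 2.57, Na2SO4: 3.26012/1 = 3.26
(a) BaCl2 has the smaller value, so BaCl2 is the limiting reagent.
(b) Moles of BaSO4 = 2.57023 mol BaCl2 × (1/1) = 2.57023 mol; mass = 2.57023 mol × 233.4 g/mol = 599.9 g
(c) Na2SO4 consumed = 2.57023 × (1/1) = 2.57023 mol; remaining = 3.26012 − 2.57023 = 0.689885 mol; mass = 0.689885 mol × 142.05 g/mol = 98 g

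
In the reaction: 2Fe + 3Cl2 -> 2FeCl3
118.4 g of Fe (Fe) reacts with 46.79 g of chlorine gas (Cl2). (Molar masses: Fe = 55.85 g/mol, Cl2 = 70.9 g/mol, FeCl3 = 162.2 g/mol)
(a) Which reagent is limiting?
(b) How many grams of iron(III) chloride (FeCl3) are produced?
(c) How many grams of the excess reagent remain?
(a) Cl2, (b) 71.36 g, (c) 93.83 g

Moles of Fe = 118.4 g ÷ 55.85 g/mol = 2.11996 mol
Moles of Cl2 = 46.79 g ÷ 70.9 g/mol = 0.659944 mol
Moles ÷ coefficient: Fe: 2.11996/2 = 1.06, Cl2: 0.659944/3 = 0.22
(a) Cl2 has the smaller value, so Cl2 is the limiting reagent.
(b) Moles of FeCl3 = 0.659944 mol Cl2 × (2/3) = 0.439962 mol; mass = 0.439962 mol × 162.2 g/mol = 71.36 g
(c) Fe consumed = 0.659944 × (2/3) = 0.439962 mol; remaining = 2.11996 − 0.439962 = 1.68 mol; mass = 1.68 mol × 55.85 g/mol = 93.83 g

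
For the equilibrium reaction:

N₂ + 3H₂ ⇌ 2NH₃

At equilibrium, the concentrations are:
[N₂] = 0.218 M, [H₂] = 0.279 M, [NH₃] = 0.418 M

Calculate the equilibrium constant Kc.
K_c = 36.9049

Kc = ([NH₃]^2) / ([N₂] × [H₂]^3)
   = ((0.418)^2) / ((0.218)·(0.279)^3)
   = 0.17472 / 0.0047344 = 36.9049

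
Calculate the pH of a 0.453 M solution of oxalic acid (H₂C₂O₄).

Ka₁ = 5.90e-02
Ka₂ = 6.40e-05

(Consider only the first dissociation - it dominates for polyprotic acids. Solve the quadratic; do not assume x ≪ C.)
pH = 0.86

x² + Ka₁·x − Ka₁·C = 0 with Ka₁ = 5.90e-02, C = 0.453.
x = (−Ka₁ + √(Ka₁² + 4·Ka₁·C))/2 = 1.3662e-01 M, so pH = 0.86.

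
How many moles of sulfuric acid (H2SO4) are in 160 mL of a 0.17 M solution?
Moles = Molarity × Volume (L)
Moles = 0.17 M × 0.16 L = 0.0272 mol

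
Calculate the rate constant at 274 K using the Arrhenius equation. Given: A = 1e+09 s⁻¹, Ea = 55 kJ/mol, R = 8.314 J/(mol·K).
3.27e-02 s⁻¹

k = A·exp(-Ea/(R·T)) = 1e+09·exp(-55000/(8.314·274)) = 1e+09·exp(-24.1436) = 1e+09·3.2701e-11 = 3.27e-02 s⁻¹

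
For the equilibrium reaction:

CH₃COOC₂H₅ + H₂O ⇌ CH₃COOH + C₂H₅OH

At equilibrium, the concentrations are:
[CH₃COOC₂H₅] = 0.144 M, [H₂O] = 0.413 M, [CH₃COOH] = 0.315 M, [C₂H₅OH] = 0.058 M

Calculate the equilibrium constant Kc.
K_c = 0.3072

Kc = ([CH₃COOH] × [C₂H₅OH]) / ([CH₃COOC₂H₅] × [H₂O])
   = ((0.315)·(0.058)) / ((0.144)·(0.413))
   = 0.01827 / 0.059472 = 0.3072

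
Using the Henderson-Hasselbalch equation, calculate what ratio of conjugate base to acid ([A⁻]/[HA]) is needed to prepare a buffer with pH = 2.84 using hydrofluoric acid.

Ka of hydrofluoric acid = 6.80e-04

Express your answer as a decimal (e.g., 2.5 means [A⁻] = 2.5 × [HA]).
[A⁻]/[HA] = 0.470

pKa = −log(6.80e-04) = 3.1675. pH = pKa + log([A⁻]/[HA]). 2.84 = 3.1675 + log(ratio). log(ratio) = 2.84 − 3.1675 = -0.3275. ratio = 10^(-0.3275) = 0.470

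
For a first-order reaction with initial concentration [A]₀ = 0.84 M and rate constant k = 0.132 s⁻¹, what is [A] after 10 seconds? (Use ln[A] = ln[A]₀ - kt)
0.2244 M

ln[A] = ln[A]₀ - k·t = ln(0.84) - (0.132)·(10) = -0.1744 - 1.3200 = -1.4944
[A] = e^(-1.4944) = 0.2244 M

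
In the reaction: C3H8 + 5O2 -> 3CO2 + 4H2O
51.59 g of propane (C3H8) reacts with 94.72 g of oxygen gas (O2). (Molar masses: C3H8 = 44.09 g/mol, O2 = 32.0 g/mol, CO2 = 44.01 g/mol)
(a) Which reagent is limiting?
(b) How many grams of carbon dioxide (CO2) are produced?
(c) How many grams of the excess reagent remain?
(a) O2, (b) 78.16 g, (c) 25.49 g

Moles of C3H8 = 51.59 g ÷ 44.09 g/mol = 1.17011 mol
Moles of O2 = 94.72 g ÷ 32.0 g/mol = 2.96 mol
Moles ÷ coefficient: C3H8: 1.17011/1 = 1.17, O2: 2.96/5 = 0.592
(a) O2 has the smaller value, so O2 is the limiting reagent.
(b) Moles of CO2 = 2.96 mol O2 × (3/5) = 1.776 mol; mass = 1.776 mol × 44.01 g/mol = 78.16 g
(c) C3H8 consumed = 2.96 × (1/5) = 0.592 mol; remaining = 1.17011 − 0.592 = 0.578107 mol; mass = 0.578107 mol × 44.09 g/mol = 25.49 g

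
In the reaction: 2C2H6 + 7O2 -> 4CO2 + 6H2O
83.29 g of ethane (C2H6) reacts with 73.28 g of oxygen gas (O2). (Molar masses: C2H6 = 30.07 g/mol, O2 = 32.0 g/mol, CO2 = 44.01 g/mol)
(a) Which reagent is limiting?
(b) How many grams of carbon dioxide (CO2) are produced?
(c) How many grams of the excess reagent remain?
(a) O2, (b) 57.59 g, (c) 63.62 g

Moles of C2H6 = 83.29 g ÷ 30.07 g/mol = 2.76987 mol
Moles of O2 = 73.28 g ÷ 32.0 g/mol = 2.29 mol
Moles ÷ coefficient: C2H6: 2.76987/2 = 1.385, O2: 2.29/7 = 0.3271
(a) O2 has the smaller value, so O2 is the limiting reagent.
(b) Moles of CO2 = 2.29 mol O2 × (4/7) = 1.30857 mol; mass = 1.30857 mol × 44.01 g/mol = 57.59 g
(c) C2H6 consumed = 2.29 × (2/7) = 0.654286 mol; remaining = 2.76987 − 0.654286 = 2.11558 mol; mass = 2.11558 mol × 30.07 g/mol = 63.62 g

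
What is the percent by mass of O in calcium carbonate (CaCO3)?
Mass of O in formula = 16.0 × 3 = 48 g/mol
Molar mass = 100.09 g/mol
% O = (48/100.09) × 100% = 47.96%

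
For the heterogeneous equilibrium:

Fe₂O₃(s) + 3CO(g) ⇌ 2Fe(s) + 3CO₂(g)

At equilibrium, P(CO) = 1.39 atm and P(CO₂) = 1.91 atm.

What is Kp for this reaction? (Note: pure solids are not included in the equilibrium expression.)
K_p = 2.595

Solids (Fe₂O₃, Fe) are excluded.
Kp = P(CO₂)³/P(CO)³ = (1.91)³/(1.39)³ = 6.968/2.686 = 2.595.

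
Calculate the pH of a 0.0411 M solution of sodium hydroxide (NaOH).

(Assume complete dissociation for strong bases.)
pH = 12.61

[OH⁻] = 0.0411 M for strong base. pOH = -log[OH⁻] = 1.39, pH = 14 - pOH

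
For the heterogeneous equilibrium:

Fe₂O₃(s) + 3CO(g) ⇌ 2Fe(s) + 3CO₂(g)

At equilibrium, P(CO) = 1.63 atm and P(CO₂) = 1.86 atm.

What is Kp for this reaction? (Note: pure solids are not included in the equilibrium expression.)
K_p = 1.486

Solids (Fe₂O₃, Fe) are excluded.
Kp = P(CO₂)³/P(CO)³ = (1.86)³/(1.63)³ = 6.435/4.331 = 1.486.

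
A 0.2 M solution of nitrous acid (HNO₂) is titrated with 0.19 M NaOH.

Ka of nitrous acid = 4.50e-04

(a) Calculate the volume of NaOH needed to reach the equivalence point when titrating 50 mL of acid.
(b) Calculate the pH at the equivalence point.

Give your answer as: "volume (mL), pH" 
V = 52.6 mL, pH = 8.17

(a) At equivalence: moles acid = moles base.
moles acid = 0.2 × 0.05 = 0.01 mol; V_NaOH = 0.01/0.19 = 0.05263 L = 52.6 mL.
(b) At equivalence, all acid → conjugate base A⁻ at [A⁻] = 0.01/0.1026 = 0.09744 M.
Kb = Kw/Ka = 1.0e-14/4.50e-04 = 2.222e-11; [OH⁻] = √(Kb·[A⁻]) = 1.471e-06; pOH = 5.83; pH = 14 − pOH = 8.17.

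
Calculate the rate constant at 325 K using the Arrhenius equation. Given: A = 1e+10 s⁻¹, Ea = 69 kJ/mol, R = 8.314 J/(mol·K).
8.12e-02 s⁻¹

k = A·exp(-Ea/(R·T)) = 1e+10·exp(-69000/(8.314·325)) = 1e+10·exp(-25.5362) = 1e+10·8.1243e-12 = 8.12e-02 s⁻¹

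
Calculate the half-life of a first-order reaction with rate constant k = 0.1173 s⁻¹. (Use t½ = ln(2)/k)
5.91 s

t½ = ln(2)/k = 0.6931/0.1173 = 5.91 s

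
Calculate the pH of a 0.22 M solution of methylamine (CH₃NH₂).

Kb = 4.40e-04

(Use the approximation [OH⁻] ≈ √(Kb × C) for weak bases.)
pH = 11.99

[OH⁻] = √(Kb × C) = √(4.40e-04 × 0.22) = 9.8387e-03. pOH = 2.01, pH = 14 - pOH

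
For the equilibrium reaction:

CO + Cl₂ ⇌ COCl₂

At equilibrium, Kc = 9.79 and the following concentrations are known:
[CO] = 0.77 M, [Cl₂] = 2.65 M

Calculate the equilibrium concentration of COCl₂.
[COCl₂] = 19.9765 M

Kc = ([COCl₂]) / ([CO] × [Cl₂]) = 9.79
[COCl₂]^1 = Kc · (reactant terms)/(other product terms) = 9.79 · 2.0405 / 1 = 19.976
[COCl₂] = 19.9765 M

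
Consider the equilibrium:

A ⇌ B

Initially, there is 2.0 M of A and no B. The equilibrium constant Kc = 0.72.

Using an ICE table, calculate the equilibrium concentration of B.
[B] = 0.837 M

ICE: [A] = 2.0 − x, [B] = x.
Kc = x/(2.0 − x) = 0.72 ⇒ x = 0.72·2.0/(1 + 0.72) = 1.44/1.72 = 0.8372.
[B] = x = 0.837 M.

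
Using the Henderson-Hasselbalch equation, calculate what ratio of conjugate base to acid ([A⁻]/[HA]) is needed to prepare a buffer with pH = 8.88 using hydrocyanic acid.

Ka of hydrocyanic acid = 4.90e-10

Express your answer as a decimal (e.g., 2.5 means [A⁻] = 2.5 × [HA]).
[A⁻]/[HA] = 0.372

pKa = −log(4.90e-10) = 9.3098. pH = pKa + log([A⁻]/[HA]). 8.88 = 9.3098 + log(ratio). log(ratio) = 8.88 − 9.3098 = -0.4298. ratio = 10^(-0.4298) = 0.372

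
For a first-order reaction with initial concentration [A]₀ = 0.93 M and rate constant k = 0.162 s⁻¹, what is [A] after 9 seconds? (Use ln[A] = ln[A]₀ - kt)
0.2164 M

ln[A] = ln[A]₀ - k·t = ln(0.93) - (0.162)·(9) = -0.0726 - 1.4580 = -1.5306
[A] = e^(-1.5306) = 0.2164 M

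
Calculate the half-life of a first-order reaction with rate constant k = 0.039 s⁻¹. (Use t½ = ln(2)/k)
17.77 s

t½ = ln(2)/k = 0.6931/0.039 = 17.77 s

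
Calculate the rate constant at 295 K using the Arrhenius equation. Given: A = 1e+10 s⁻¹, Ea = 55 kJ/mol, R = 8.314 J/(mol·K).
1.82e+00 s⁻¹

k = A·exp(-Ea/(R·T)) = 1e+10·exp(-55000/(8.314·295)) = 1e+10·exp(-22.4249) = 1e+10·1.8238e-10 = 1.82e+00 s⁻¹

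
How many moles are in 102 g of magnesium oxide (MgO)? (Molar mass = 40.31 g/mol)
Moles = 102 g ÷ 40.31 g/mol = 2.53 mol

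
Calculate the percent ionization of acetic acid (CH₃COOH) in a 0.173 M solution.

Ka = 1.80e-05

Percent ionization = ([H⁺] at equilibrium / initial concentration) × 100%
Percent ionization = 1.01%

Let x = [H⁺]. Ka = x²/(C - x) ⇒ x² + (1.80e-05)x - (1.80e-05)(0.173) = 0. x = 1.7557e-03. Percent = (1.7557e-03/0.173) × 100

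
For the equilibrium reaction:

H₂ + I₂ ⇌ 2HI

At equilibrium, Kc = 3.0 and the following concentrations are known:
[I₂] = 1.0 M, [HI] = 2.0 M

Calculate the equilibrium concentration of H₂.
[H₂] = 1.3333 M

Kc = ([HI]^2) / ([H₂] × [I₂]) = 3.0
[H₂]^1 = (product terms)/(Kc · other reactant terms) = 4 / (3.0 · 1) = 1.3333
[H₂] = 1.3333 M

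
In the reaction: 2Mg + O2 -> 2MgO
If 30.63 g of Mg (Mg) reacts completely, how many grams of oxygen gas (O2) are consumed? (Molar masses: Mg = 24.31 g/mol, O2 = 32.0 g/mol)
Moles of Mg = 30.63 g ÷ 24.31 g/mol = 1.25998 mol
Mole ratio: 1 mol O2 / 2 mol Mg
Moles of O2 = 1.25998 × (1/2) = 0.629988 mol
Mass of O2 = 0.629988 mol × 32.0 g/mol = 20.16 g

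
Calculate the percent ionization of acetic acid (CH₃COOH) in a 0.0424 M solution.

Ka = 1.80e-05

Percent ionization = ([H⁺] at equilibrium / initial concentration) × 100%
Percent ionization = 2.04%

Let x = [H⁺]. Ka = x²/(C - x) ⇒ x² + (1.80e-05)x - (1.80e-05)(0.0424) = 0. x = 8.6466e-04. Percent = (8.6466e-04/0.0424) × 100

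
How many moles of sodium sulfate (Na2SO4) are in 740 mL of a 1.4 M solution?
Moles = Molarity × Volume (L)
Moles = 1.4 M × 0.74 L = 1.036 mol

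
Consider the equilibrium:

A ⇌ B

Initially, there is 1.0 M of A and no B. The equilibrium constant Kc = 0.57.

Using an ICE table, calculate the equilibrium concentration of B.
[B] = 0.363 M

ICE: [A] = 1.0 − x, [B] = x.
Kc = x/(1.0 − x) = 0.57 ⇒ x = 0.57·1.0/(1 + 0.57) = 0.57/1.57 = 0.3631.
[B] = x = 0.363 M.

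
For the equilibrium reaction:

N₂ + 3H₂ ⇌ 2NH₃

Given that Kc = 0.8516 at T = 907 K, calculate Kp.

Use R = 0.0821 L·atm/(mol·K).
K_p = 1.54e-04

Δn = (moles gaseous products) − (moles gaseous reactants) = -2
T = 907 K; RT = 0.0821 × 907 = 74.4647
Kp = Kc·(RT)^Δn = 0.8516 × (74.4647)^-2 = 0.8516 × 0.000180343 = 1.54e-04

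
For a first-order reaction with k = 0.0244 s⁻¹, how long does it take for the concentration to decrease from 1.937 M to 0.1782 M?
97.79 s

From ln[A] = ln[A]₀ - k·t: t = ln([A]₀/[A])/k = ln(1.937/0.1782)/0.0244 = ln(10.8698)/0.0244 = 2.3860/0.0244 = 97.79 s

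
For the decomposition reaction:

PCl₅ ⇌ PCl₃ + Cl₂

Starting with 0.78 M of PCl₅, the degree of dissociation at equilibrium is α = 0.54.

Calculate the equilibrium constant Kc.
K_c = 0.4945

x = α·[A]₀ = 0.54 × 0.78 = 0.4212 M dissociated.
At eq: [PCl₅] = 0.78 − 0.4212 = 0.3588 M; [PCl₃] = [Cl₂] = x = 0.4212 M.
Kc = [PCl₃][Cl₂]/[PCl₅] = (0.4212)²/0.3588 = 0.4945.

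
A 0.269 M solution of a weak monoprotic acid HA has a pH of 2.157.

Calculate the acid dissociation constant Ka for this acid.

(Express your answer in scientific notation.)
K_a = 1.85e-04

[H⁺] = 10^(−pH) = 10^(−2.157) = 6.966e-03 M. For HA ⇌ H⁺ + A⁻, Ka = x²/(C − x) = (6.966e-03)²/(0.269 − 6.966e-03) = 1.85e-04.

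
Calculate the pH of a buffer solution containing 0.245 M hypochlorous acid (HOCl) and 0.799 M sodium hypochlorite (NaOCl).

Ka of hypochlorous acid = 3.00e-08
pH = 8.04

pKa = -log(3.00e-08) = 7.52. pH = pKa + log([A⁻]/[HA]) = 7.52 + log(0.799/0.245)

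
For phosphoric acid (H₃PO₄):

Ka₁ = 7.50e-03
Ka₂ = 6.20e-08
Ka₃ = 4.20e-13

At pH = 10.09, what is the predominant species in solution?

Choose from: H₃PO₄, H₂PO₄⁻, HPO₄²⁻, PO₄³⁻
HPO₄²⁻

pKa1 = 2.12, pKa2 = 7.21, pKa3 = 12.38. Each pKa is the crossover between adjacent species; pH = 10.09 lies in the region where HPO₄²⁻ predominates.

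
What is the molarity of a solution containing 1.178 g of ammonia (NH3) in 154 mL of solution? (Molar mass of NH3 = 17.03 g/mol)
Moles of NH3 = 1.178 g ÷ 17.03 g/mol = 0.069172 mol
Volume = 154 mL = 0.154 L
Molarity = 0.069172 mol ÷ 0.154 L = 0.4492 M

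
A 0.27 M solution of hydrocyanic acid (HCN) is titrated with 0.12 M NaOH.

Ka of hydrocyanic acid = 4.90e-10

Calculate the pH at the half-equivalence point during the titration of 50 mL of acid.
pH = pKa = 9.31

At the half-equivalence point, [HA] = [A⁻], so by Henderson–Hasselbalch pH = pKa + log(1) = pKa.
pKa = −log(4.90e-10) = 9.31.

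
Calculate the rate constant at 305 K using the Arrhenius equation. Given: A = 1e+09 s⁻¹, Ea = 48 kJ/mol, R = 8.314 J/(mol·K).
6.01e+00 s⁻¹

k = A·exp(-Ea/(R·T)) = 1e+09·exp(-48000/(8.314·305)) = 1e+09·exp(-18.9292) = 1e+09·6.0141e-09 = 6.01e+00 s⁻¹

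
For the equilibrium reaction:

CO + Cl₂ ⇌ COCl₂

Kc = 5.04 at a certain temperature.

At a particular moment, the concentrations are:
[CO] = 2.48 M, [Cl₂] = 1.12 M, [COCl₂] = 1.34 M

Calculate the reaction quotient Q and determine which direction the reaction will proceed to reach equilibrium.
Q = 0.482, Q < K, reaction proceeds forward (toward products)

Q = ([COCl₂]) / ([CO] × [Cl₂])
  = ((1.34)) / ((2.48)·(1.12)) = 1.34/2.7776 = 0.4824
Since Q = 0.4824 < Kc = 5.04, the reaction proceeds forward (toward products) to reach equilibrium.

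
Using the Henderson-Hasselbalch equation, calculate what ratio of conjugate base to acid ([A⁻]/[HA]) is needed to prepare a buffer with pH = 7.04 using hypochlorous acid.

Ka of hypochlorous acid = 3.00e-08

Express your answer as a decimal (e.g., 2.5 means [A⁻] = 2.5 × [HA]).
[A⁻]/[HA] = 0.329

pKa = −log(3.00e-08) = 7.5229. pH = pKa + log([A⁻]/[HA]). 7.04 = 7.5229 + log(ratio). log(ratio) = 7.04 − 7.5229 = -0.4829. ratio = 10^(-0.4829) = 0.329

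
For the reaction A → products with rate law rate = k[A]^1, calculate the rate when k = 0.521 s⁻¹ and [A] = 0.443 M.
0.2308 M/s

rate = k·[A]^1 = 0.521·(0.443)^1 = 0.521·0.443 = 0.2308 M/s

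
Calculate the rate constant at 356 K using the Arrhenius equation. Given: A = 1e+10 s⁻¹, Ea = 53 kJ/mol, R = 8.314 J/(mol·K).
1.67e+02 s⁻¹

k = A·exp(-Ea/(R·T)) = 1e+10·exp(-53000/(8.314·356)) = 1e+10·exp(-17.9067) = 1e+10·1.6719e-08 = 1.67e+02 s⁻¹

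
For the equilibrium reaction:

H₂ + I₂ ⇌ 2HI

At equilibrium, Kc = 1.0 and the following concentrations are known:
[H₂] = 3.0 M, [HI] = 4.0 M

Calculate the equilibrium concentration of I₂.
[I₂] = 5.3333 M

Kc = ([HI]^2) / ([H₂] × [I₂]) = 1.0
[I₂]^1 = (product terms)/(Kc · other reactant terms) = 16 / (1.0 · 3) = 5.3333
[I₂] = 5.3333 M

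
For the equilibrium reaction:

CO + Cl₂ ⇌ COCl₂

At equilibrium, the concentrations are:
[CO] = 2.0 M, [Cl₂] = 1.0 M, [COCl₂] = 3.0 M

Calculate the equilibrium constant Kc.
K_c = 1.5000

Kc = ([COCl₂]) / ([CO] × [Cl₂])
   = ((3.0)) / ((2.0)·(1.0))
   = 3 / 2 = 1.5000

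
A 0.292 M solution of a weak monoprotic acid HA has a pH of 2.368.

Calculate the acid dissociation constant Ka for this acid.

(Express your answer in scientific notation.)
K_a = 6.38e-05

[H⁺] = 10^(−pH) = 10^(−2.368) = 4.285e-03 M. For HA ⇌ H⁺ + A⁻, Ka = x²/(C − x) = (4.285e-03)²/(0.292 − 4.285e-03) = 6.38e-05.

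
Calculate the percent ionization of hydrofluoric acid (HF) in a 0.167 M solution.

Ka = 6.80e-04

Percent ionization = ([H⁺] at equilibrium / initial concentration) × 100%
Percent ionization = 6.18%

Let x = [H⁺]. Ka = x²/(C - x) ⇒ x² + (6.80e-04)x - (6.80e-04)(0.167) = 0. x = 1.0322e-02. Percent = (1.0322e-02/0.167) × 100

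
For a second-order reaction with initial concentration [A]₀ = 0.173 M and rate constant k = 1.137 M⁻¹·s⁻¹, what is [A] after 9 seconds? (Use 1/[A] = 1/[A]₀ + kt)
0.0624 M

1/[A] = 1/[A]₀ + k·t = 1/0.173 + (1.137)·(9) = 5.7803 + 10.2330 = 16.0133
[A] = 1/16.0133 = 0.0624 M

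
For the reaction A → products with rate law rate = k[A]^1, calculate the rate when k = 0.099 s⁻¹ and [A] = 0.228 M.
0.02257 M/s

rate = k·[A]^1 = 0.099·(0.228)^1 = 0.099·0.228 = 0.02257 M/s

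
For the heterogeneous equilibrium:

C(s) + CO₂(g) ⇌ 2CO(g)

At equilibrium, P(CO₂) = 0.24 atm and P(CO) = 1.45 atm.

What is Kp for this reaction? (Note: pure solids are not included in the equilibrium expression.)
K_p = 8.760

Solid C is excluded.
Kp = P(CO)²/P(CO₂) = (1.45)²/0.24 = 2.103/0.24 = 8.760.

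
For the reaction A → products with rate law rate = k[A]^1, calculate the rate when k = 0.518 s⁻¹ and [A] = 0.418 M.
0.2165 M/s

rate = k·[A]^1 = 0.518·(0.418)^1 = 0.518·0.418 = 0.2165 M/s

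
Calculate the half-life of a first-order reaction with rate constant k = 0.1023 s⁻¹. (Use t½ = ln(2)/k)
6.78 s

t½ = ln(2)/k = 0.6931/0.1023 = 6.78 s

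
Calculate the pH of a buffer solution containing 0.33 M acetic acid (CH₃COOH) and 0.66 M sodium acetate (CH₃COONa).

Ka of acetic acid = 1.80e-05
pH = 5.05

pKa = -log(1.80e-05) = 4.74. pH = pKa + log([A⁻]/[HA]) = 4.74 + log(0.66/0.33)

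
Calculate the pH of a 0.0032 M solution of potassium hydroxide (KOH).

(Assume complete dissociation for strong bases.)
pH = 11.51

[OH⁻] = 0.0032 M for strong base. pOH = -log[OH⁻] = 2.49, pH = 14 - pOH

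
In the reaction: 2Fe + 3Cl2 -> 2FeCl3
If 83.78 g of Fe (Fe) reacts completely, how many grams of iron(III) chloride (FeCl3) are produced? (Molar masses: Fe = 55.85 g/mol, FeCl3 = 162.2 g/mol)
Moles of Fe = 83.78 g ÷ 55.85 g/mol = 1.50009 mol
Mole ratio: 2 mol FeCl3 / 2 mol Fe
Moles of FeCl3 = 1.50009 × (2/2) = 1.50009 mol
Mass of FeCl3 = 1.50009 mol × 162.2 g/mol = 243.3 g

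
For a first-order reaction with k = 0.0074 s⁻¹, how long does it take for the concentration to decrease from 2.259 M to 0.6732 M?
163.60 s

From ln[A] = ln[A]₀ - k·t: t = ln([A]₀/[A])/k = ln(2.259/0.6732)/0.0074 = ln(3.3556)/0.0074 = 1.2106/0.0074 = 163.60 s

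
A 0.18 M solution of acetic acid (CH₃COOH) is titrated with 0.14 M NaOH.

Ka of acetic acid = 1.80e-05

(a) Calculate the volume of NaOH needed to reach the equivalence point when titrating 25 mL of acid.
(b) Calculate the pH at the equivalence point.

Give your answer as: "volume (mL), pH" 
V = 32.1 mL, pH = 8.82

(a) At equivalence: moles acid = moles base.
moles acid = 0.18 × 0.025 = 0.0045 mol; V_NaOH = 0.0045/0.14 = 0.03214 L = 32.1 mL.
(b) At equivalence, all acid → conjugate base A⁻ at [A⁻] = 0.0045/0.05714 = 0.07875 M.
Kb = Kw/Ka = 1.0e-14/1.80e-05 = 5.556e-10; [OH⁻] = √(Kb·[A⁻]) = 6.614e-06; pOH = 5.18; pH = 14 − pOH = 8.82.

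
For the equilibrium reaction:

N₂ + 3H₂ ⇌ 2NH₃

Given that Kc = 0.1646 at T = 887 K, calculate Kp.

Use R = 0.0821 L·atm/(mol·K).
K_p = 3.10e-05

Δn = (moles gaseous products) − (moles gaseous reactants) = -2
T = 887 K; RT = 0.0821 × 887 = 72.8227
Kp = Kc·(RT)^Δn = 0.1646 × (72.8227)^-2 = 0.1646 × 0.000188567 = 3.10e-05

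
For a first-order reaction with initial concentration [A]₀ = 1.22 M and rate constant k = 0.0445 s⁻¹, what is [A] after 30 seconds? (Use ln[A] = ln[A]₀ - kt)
0.3211 M

ln[A] = ln[A]₀ - k·t = ln(1.22) - (0.0445)·(30) = 0.1989 - 1.3350 = -1.1361
[A] = e^(-1.1361) = 0.3211 M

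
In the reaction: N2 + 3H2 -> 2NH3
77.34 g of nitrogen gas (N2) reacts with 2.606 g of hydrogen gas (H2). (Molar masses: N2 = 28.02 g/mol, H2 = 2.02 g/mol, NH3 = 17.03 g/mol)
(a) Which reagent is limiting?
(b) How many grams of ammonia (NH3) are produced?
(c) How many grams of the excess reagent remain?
(a) H2, (b) 14.65 g, (c) 65.29 g

Moles of N2 = 77.34 g ÷ 28.02 g/mol = 2.76017 mol
Moles of H2 = 2.606 g ÷ 2.02 g/mol = 1.2901 mol
Moles ÷ coefficient: N2: 2.76017/1 = 2.76, H2: 1.2901/3 = 0.43
(a) H2 has the smaller value, so H2 is the limiting reagent.
(b) Moles of NH3 = 1.2901 mol H2 × (2/3) = 0.860066 mol; mass = 0.860066 mol × 17.03 g/mol = 14.65 g
(c) N2 consumed = 1.2901 × (1/3) = 0.430033 mol; remaining = 2.76017 − 0.430033 = 2.33014 mol; mass = 2.33014 mol × 28.02 g/mol = 65.29 g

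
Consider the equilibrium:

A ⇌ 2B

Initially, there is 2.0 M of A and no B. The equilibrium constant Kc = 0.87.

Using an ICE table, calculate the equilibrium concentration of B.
[B] = 1.119 M

ICE: [A] = 2.0 − x, [B] = 2x.
Kc = (2x)²/(2.0 − x) = 0.87 ⇒ 4x² + 0.87x − 1.74 = 0.
x = (−0.87 + √(0.87² + 4·4·1.74))/(2·4) = (−0.87 + √28.597)/8 = 0.5597.
[B] = 2x = 1.119 M.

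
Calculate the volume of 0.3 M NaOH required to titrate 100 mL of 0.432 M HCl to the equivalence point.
V_{base} = 144.0 mL

At equivalence: moles acid = moles base.
moles HCl = 0.432 M × 0.1 L = 0.0432 mol
V_NaOH = 0.0432 mol ÷ 0.3 M = 0.144 L = 144.0 mL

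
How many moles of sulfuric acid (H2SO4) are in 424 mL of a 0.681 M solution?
Moles = Molarity × Volume (L)
Moles = 0.681 M × 0.424 L = 0.2887 mol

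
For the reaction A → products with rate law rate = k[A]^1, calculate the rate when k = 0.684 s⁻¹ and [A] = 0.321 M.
0.2196 M/s

rate = k·[A]^1 = 0.684·(0.321)^1 = 0.684·0.321 = 0.2196 M/s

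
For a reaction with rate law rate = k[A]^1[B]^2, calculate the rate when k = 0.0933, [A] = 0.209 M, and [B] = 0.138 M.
0.0003714 M/s

rate = k·[A]^1·[B]^2 = 0.0933·(0.209)^1·(0.138)^2 = 0.0933·0.209·0.019044 = 0.0003714 M/s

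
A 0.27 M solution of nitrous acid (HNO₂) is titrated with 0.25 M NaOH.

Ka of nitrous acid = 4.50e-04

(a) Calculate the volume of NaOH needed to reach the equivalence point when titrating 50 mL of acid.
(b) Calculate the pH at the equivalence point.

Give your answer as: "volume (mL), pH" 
V = 54.0 mL, pH = 8.23

(a) At equivalence: moles acid = moles base.
moles acid = 0.27 × 0.05 = 0.0135 mol; V_NaOH = 0.0135/0.25 = 0.054 L = 54.0 mL.
(b) At equivalence, all acid → conjugate base A⁻ at [A⁻] = 0.0135/0.104 = 0.1298 M.
Kb = Kw/Ka = 1.0e-14/4.50e-04 = 2.222e-11; [OH⁻] = √(Kb·[A⁻]) = 1.698e-06; pOH = 5.77; pH = 14 − pOH = 8.23.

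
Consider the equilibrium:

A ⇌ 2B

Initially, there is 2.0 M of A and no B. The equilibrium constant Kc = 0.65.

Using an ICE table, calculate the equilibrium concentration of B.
[B] = 0.989 M

ICE: [A] = 2.0 − x, [B] = 2x.
Kc = (2x)²/(2.0 − x) = 0.65 ⇒ 4x² + 0.65x − 1.3 = 0.
x = (−0.65 + √(0.65² + 4·4·1.3))/(2·4) = (−0.65 + √21.223)/8 = 0.4946.
[B] = 2x = 0.989 M.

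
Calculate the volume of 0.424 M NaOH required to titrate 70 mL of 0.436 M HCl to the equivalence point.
V_{base} = 72.0 mL

At equivalence: moles acid = moles base.
moles HCl = 0.436 M × 0.07 L = 0.03052 mol
V_NaOH = 0.03052 mol ÷ 0.424 M = 0.07198 L = 72.0 mL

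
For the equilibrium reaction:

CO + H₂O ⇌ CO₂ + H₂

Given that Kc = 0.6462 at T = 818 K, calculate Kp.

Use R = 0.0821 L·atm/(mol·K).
K_p = 0.6462

Δn = (moles gaseous products) − (moles gaseous reactants) = 0
T = 818 K; RT = 0.0821 × 818 = 67.1578
Kp = Kc·(RT)^Δn = 0.6462 × (67.1578)^0 = 0.6462 × 1 = 0.6462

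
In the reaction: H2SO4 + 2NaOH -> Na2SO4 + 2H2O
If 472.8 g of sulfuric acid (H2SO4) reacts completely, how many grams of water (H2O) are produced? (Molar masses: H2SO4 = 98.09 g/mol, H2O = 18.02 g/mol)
Moles of H2SO4 = 472.8 g ÷ 98.09 g/mol = 4.82006 mol
Mole ratio: 2 mol H2O / 1 mol H2SO4
Moles of H2O = 4.82006 × (2/1) = 9.64013 mol
Mass of H2O = 9.64013 mol × 18.02 g/mol = 173.7 g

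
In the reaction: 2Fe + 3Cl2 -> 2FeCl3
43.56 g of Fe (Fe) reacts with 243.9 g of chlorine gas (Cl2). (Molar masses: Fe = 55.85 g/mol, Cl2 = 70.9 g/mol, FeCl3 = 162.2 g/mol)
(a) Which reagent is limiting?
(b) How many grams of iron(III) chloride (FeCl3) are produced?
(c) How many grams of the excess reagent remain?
(a) Fe, (b) 126.5 g, (c) 161 g

Moles of Fe = 43.56 g ÷ 55.85 g/mol = 0.779946 mol
Moles of Cl2 = 243.9 g ÷ 70.9 g/mol = 3.44006 mol
Moles ÷ coefficient: Fe: 0.779946/2 = 0.39, Cl2: 3.44006/3 = 1.147
(a) Fe has the smaller value, so Fe is the limiting reagent.
(b) Moles of FeCl3 = 0.779946 mol Fe × (2/2) = 0.779946 mol; mass = 0.779946 mol × 162.2 g/mol = 126.5 g
(c) Cl2 consumed = 0.779946 × (3/2) = 1.16992 mol; remaining = 3.44006 − 1.16992 = 2.27014 mol; mass = 2.27014 mol × 70.9 g/mol = 161 g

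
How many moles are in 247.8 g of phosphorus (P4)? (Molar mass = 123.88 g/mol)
Moles = 247.8 g ÷ 123.88 g/mol = 2 mol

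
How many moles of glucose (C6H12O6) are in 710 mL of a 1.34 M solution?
Moles = Molarity × Volume (L)
Moles = 1.34 M × 0.71 L = 0.9514 mol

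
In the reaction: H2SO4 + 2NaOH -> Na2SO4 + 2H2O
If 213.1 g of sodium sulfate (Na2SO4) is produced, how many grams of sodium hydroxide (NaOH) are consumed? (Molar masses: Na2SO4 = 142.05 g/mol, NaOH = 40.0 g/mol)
Moles of Na2SO4 = 213.1 g ÷ 142.05 g/mol = 1.50018 mol
Mole ratio: 2 mol NaOH / 1 mol Na2SO4
Moles of NaOH = 1.50018 × (2/1) = 3.00035 mol
Mass of NaOH = 3.00035 mol × 40.0 g/mol = 120 g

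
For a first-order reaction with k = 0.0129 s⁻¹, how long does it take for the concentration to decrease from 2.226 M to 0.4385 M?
125.94 s

From ln[A] = ln[A]₀ - k·t: t = ln([A]₀/[A])/k = ln(2.226/0.4385)/0.0129 = ln(5.0764)/0.0129 = 1.6246/0.0129 = 125.94 s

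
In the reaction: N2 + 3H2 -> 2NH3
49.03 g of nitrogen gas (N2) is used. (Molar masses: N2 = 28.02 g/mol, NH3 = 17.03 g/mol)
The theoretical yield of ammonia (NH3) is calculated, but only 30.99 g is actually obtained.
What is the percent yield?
Moles of N2 = 49.03 g ÷ 28.02 g/mol = 1.74982 mol
Mole ratio: 2 mol NH3 / 1 mol N2
Moles of NH3 = 1.74982 × (2/1) = 3.49964 mol
Theoretical yield = 3.49964 mol × 17.03 g/mol = 59.599 g
Actual yield = 30.99 g
Percent yield = (30.99 / 59.599) × 100% = 52.0%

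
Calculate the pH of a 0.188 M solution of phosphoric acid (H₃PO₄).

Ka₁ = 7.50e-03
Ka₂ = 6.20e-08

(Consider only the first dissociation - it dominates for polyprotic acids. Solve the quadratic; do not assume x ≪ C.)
pH = 1.47

x² + Ka₁·x − Ka₁·C = 0 with Ka₁ = 7.50e-03, C = 0.188.
x = (−Ka₁ + √(Ka₁² + 4·Ka₁·C))/2 = 3.3987e-02 M, so pH = 1.47.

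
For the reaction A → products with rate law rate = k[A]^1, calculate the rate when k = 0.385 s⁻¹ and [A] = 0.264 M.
0.1016 M/s

rate = k·[A]^1 = 0.385·(0.264)^1 = 0.385·0.264 = 0.1016 M/s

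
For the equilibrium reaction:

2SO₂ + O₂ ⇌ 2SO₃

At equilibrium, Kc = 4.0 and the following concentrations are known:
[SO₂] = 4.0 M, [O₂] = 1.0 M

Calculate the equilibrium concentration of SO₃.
[SO₃] = 8.0000 M

Kc = ([SO₃]^2) / ([SO₂]^2 × [O₂]) = 4.0
[SO₃]^2 = Kc · (reactant terms)/(other product terms) = 4.0 · 16 / 1 = 64
[SO₃] = (64)^(1/2) = 8.0000 M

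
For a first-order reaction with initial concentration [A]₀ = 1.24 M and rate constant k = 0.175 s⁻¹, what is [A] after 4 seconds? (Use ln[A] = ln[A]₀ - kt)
0.6158 M

ln[A] = ln[A]₀ - k·t = ln(1.24) - (0.175)·(4) = 0.2151 - 0.7000 = -0.4849
[A] = e^(-0.4849) = 0.6158 M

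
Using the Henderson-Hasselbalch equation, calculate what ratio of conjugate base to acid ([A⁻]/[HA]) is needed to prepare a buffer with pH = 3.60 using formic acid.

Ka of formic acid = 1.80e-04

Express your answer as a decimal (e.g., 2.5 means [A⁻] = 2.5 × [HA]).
[A⁻]/[HA] = 0.717

pKa = −log(1.80e-04) = 3.7447. pH = pKa + log([A⁻]/[HA]). 3.60 = 3.7447 + log(ratio). log(ratio) = 3.60 − 3.7447 = -0.1447. ratio = 10^(-0.1447) = 0.717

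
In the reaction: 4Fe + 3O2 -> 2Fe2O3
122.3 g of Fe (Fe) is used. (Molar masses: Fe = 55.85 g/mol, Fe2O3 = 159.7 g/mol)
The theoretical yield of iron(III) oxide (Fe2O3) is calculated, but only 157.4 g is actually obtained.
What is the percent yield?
Moles of Fe = 122.3 g ÷ 55.85 g/mol = 2.18979 mol
Mole ratio: 2 mol Fe2O3 / 4 mol Fe
Moles of Fe2O3 = 2.18979 × (2/4) = 1.0949 mol
Theoretical yield = 1.0949 mol × 159.7 g/mol = 174.86 g
Actual yield = 157.4 g
Percent yield = (157.4 / 174.86) × 100% = 90.0%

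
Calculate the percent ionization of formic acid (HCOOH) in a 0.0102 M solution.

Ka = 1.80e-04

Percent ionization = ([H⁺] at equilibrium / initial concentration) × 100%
Percent ionization = 12.4%

Let x = [H⁺]. Ka = x²/(C - x) ⇒ x² + (1.80e-04)x - (1.80e-04)(0.0102) = 0. x = 1.2680e-03. Percent = (1.2680e-03/0.0102) × 100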